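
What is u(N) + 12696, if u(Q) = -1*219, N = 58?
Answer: 12477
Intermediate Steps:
u(Q) = -219
u(N) + 12696 = -219 + 12696 = 12477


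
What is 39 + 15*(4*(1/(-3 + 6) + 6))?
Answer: 419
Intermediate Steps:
39 + 15*(4*(1/(-3 + 6) + 6)) = 39 + 15*(4*(1/3 + 6)) = 39 + 15*(4*(⅓ + 6)) = 39 + 15*(4*(19/3)) = 39 + 15*(76/3) = 39 + 380 = 419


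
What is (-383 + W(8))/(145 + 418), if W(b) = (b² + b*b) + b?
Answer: -247/563 ≈ -0.43872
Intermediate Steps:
W(b) = b + 2*b² (W(b) = (b² + b²) + b = 2*b² + b = b + 2*b²)
(-383 + W(8))/(145 + 418) = (-383 + 8*(1 + 2*8))/(145 + 418) = (-383 + 8*(1 + 16))/563 = (-383 + 8*17)*(1/563) = (-383 + 136)*(1/563) = -247*1/563 = -247/563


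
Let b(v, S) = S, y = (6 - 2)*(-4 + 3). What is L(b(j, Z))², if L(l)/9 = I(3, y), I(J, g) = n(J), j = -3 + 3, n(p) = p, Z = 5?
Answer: 729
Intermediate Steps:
y = -4 (y = 4*(-1) = -4)
j = 0
I(J, g) = J
L(l) = 27 (L(l) = 9*3 = 27)
L(b(j, Z))² = 27² = 729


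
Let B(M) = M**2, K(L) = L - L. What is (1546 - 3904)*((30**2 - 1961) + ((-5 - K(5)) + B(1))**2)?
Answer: 2464110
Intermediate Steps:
K(L) = 0
(1546 - 3904)*((30**2 - 1961) + ((-5 - K(5)) + B(1))**2) = (1546 - 3904)*((30**2 - 1961) + ((-5 - 1*0) + 1**2)**2) = -2358*((900 - 1961) + ((-5 + 0) + 1)**2) = -2358*(-1061 + (-5 + 1)**2) = -2358*(-1061 + (-4)**2) = -2358*(-1061 + 16) = -2358*(-1045) = 2464110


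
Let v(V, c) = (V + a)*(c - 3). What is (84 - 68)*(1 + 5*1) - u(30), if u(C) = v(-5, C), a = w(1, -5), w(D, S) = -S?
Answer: 96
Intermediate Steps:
a = 5 (a = -1*(-5) = 5)
v(V, c) = (-3 + c)*(5 + V) (v(V, c) = (V + 5)*(c - 3) = (5 + V)*(-3 + c) = (-3 + c)*(5 + V))
u(C) = 0 (u(C) = -15 - 3*(-5) + 5*C - 5*C = -15 + 15 + 5*C - 5*C = 0)
(84 - 68)*(1 + 5*1) - u(30) = (84 - 68)*(1 + 5*1) - 1*0 = 16*(1 + 5) + 0 = 16*6 + 0 = 96 + 0 = 96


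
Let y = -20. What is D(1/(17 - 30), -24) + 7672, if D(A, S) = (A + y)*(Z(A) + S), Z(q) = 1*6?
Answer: 104434/13 ≈ 8033.4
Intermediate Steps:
Z(q) = 6
D(A, S) = (-20 + A)*(6 + S) (D(A, S) = (A - 20)*(6 + S) = (-20 + A)*(6 + S))
D(1/(17 - 30), -24) + 7672 = (-120 - 20*(-24) + 6/(17 - 30) - 24/(17 - 30)) + 7672 = (-120 + 480 + 6/(-13) - 24/(-13)) + 7672 = (-120 + 480 + 6*(-1/13) - 1/13*(-24)) + 7672 = (-120 + 480 - 6/13 + 24/13) + 7672 = 4698/13 + 7672 = 104434/13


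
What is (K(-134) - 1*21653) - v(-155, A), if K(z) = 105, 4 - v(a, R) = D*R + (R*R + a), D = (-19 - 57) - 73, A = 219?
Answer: -6377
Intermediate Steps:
D = -149 (D = -76 - 73 = -149)
v(a, R) = 4 - a - R² + 149*R (v(a, R) = 4 - (-149*R + (R*R + a)) = 4 - (-149*R + (R² + a)) = 4 - (-149*R + (a + R²)) = 4 - (a + R² - 149*R) = 4 + (-a - R² + 149*R) = 4 - a - R² + 149*R)
(K(-134) - 1*21653) - v(-155, A) = (105 - 1*21653) - (4 - 1*(-155) - 1*219² + 149*219) = (105 - 21653) - (4 + 155 - 1*47961 + 32631) = -21548 - (4 + 155 - 47961 + 32631) = -21548 - 1*(-15171) = -21548 + 15171 = -6377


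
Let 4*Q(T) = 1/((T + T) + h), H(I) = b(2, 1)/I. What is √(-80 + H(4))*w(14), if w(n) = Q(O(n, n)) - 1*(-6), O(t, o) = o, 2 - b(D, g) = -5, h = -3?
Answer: 601*I*√313/200 ≈ 53.164*I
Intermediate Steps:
b(D, g) = 7 (b(D, g) = 2 - 1*(-5) = 2 + 5 = 7)
H(I) = 7/I
Q(T) = 1/(4*(-3 + 2*T)) (Q(T) = 1/(4*((T + T) - 3)) = 1/(4*(2*T - 3)) = 1/(4*(-3 + 2*T)))
w(n) = 6 + 1/(4*(-3 + 2*n)) (w(n) = 1/(4*(-3 + 2*n)) - 1*(-6) = 1/(4*(-3 + 2*n)) + 6 = 6 + 1/(4*(-3 + 2*n)))
√(-80 + H(4))*w(14) = √(-80 + 7/4)*((-71 + 48*14)/(4*(-3 + 2*14))) = √(-80 + 7*(¼))*((-71 + 672)/(4*(-3 + 28))) = √(-80 + 7/4)*((¼)*601/25) = √(-313/4)*((¼)*(1/25)*601) = (I*√313/2)*(601/100) = 601*I*√313/200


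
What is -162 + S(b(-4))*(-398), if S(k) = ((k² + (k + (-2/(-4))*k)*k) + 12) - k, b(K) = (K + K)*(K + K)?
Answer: -4054986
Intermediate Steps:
b(K) = 4*K² (b(K) = (2*K)*(2*K) = 4*K²)
S(k) = 12 - k + 5*k²/2 (S(k) = ((k² + (k + (-2*(-¼))*k)*k) + 12) - k = ((k² + (k + k/2)*k) + 12) - k = ((k² + (3*k/2)*k) + 12) - k = ((k² + 3*k²/2) + 12) - k = (5*k²/2 + 12) - k = (12 + 5*k²/2) - k = 12 - k + 5*k²/2)
-162 + S(b(-4))*(-398) = -162 + (12 - 4*(-4)² + 5*(4*(-4)²)²/2)*(-398) = -162 + (12 - 4*16 + 5*(4*16)²/2)*(-398) = -162 + (12 - 1*64 + (5/2)*64²)*(-398) = -162 + (12 - 64 + (5/2)*4096)*(-398) = -162 + (12 - 64 + 10240)*(-398) = -162 + 10188*(-398) = -162 - 4054824 = -4054986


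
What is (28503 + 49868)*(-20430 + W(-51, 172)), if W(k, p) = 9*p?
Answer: -1479801222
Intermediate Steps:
(28503 + 49868)*(-20430 + W(-51, 172)) = (28503 + 49868)*(-20430 + 9*172) = 78371*(-20430 + 1548) = 78371*(-18882) = -1479801222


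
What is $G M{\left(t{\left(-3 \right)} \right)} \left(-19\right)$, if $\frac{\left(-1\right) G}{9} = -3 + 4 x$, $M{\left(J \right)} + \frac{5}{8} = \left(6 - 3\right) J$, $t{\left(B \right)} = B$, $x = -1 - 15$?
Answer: $\frac{882189}{8} \approx 1.1027 \cdot 10^{5}$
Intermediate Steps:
$x = -16$ ($x = -1 - 15 = -16$)
$M{\left(J \right)} = - \frac{5}{8} + 3 J$ ($M{\left(J \right)} = - \frac{5}{8} + \left(6 - 3\right) J = - \frac{5}{8} + 3 J$)
$G = 603$ ($G = - 9 \left(-3 + 4 \left(-16\right)\right) = - 9 \left(-3 - 64\right) = \left(-9\right) \left(-67\right) = 603$)
$G M{\left(t{\left(-3 \right)} \right)} \left(-19\right) = 603 \left(- \frac{5}{8} + 3 \left(-3\right)\right) \left(-19\right) = 603 \left(- \frac{5}{8} - 9\right) \left(-19\right) = 603 \left(- \frac{77}{8}\right) \left(-19\right) = \left(- \frac{46431}{8}\right) \left(-19\right) = \frac{882189}{8}$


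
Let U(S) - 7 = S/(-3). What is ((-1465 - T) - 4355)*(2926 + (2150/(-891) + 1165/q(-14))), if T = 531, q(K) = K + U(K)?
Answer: -32009816939/2079 ≈ -1.5397e+7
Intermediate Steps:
U(S) = 7 - S/3 (U(S) = 7 + S/(-3) = 7 + S*(-1/3) = 7 - S/3)
q(K) = 7 + 2*K/3 (q(K) = K + (7 - K/3) = 7 + 2*K/3)
((-1465 - T) - 4355)*(2926 + (2150/(-891) + 1165/q(-14))) = ((-1465 - 1*531) - 4355)*(2926 + (2150/(-891) + 1165/(7 + (2/3)*(-14)))) = ((-1465 - 531) - 4355)*(2926 + (2150*(-1/891) + 1165/(7 - 28/3))) = (-1996 - 4355)*(2926 + (-2150/891 + 1165/(-7/3))) = -6351*(2926 + (-2150/891 + 1165*(-3/7))) = -6351*(2926 + (-2150/891 - 3495/7)) = -6351*(2926 - 3129095/6237) = -6351*15120367/6237 = -32009816939/2079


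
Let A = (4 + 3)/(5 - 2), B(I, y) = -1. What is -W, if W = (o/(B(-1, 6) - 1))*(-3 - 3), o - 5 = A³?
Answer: -478/9 ≈ -53.111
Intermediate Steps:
A = 7/3 ≈ 2.3333
o = 478/27 (o = 5 + (7/3)³ = 5 + 343/27 = 478/27 ≈ 17.704)
W = 478/9 (W = ((478/27)/(-1 - 1))*(-3 - 3) = ((478/27)/(-2))*(-6) = -½*478/27*(-6) = -239/27*(-6) = 478/9 ≈ 53.111)
-W = -1*478/9 = -478/9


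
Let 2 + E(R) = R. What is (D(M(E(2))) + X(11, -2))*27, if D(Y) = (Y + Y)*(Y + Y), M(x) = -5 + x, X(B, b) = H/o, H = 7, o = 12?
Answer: 10863/4 ≈ 2715.8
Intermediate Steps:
E(R) = -2 + R
X(B, b) = 7/12
D(Y) = 4*Y² (D(Y) = (2*Y)*(2*Y) = 4*Y²)
(D(M(E(2))) + X(11, -2))*27 = (4*(-5 + (-2 + 2))² + 7/12)*27 = (4*(-5 + 0)² + 7/12)*27 = (4*(-5)² + 7/12)*27 = (4*25 + 7/12)*27 = (100 + 7/12)*27 = (1207/12)*27 = 10863/4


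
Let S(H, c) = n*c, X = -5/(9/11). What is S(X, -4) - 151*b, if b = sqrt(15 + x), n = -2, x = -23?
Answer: 8 - 302*I*sqrt(2) ≈ 8.0 - 427.09*I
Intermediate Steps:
b = 2*I*sqrt(2) (b = sqrt(15 - 23) = sqrt(-8) = 2*I*sqrt(2) ≈ 2.8284*I)
X = -55/9 (X = -5/(9*(1/11)) = -5/9/11 = -5*11/9 = -55/9 ≈ -6.1111)
S(H, c) = -2*c
S(X, -4) - 151*b = -2*(-4) - 302*I*sqrt(2) = 8 - 302*I*sqrt(2)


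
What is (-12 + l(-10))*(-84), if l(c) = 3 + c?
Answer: 1596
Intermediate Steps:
(-12 + l(-10))*(-84) = (-12 + (3 - 10))*(-84) = (-12 - 7)*(-84) = -19*(-84) = 1596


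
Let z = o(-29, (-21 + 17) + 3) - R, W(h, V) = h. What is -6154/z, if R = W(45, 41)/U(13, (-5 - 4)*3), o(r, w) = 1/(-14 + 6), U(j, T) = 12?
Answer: 49232/31 ≈ 1588.1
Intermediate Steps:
o(r, w) = -⅛ (o(r, w) = 1/(-8) = -⅛)
R = 15/4 (R = 45/12 = 45*(1/12) = 15/4 ≈ 3.7500)
z = -31/8 (z = -⅛ - 1*15/4 = -⅛ - 15/4 = -31/8 ≈ -3.8750)
-6154/z = -6154/(-31/8) = -6154*(-8/31) = 49232/31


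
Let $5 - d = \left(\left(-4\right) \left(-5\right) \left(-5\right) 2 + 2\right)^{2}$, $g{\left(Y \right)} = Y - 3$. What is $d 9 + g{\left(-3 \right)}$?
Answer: $-352797$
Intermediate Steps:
$g{\left(Y \right)} = -3 + Y$
$d = -39199$ ($d = 5 - \left(\left(-4\right) \left(-5\right) \left(-5\right) 2 + 2\right)^{2} = 5 - \left(20 \left(-5\right) 2 + 2\right)^{2} = 5 - \left(\left(-100\right) 2 + 2\right)^{2} = 5 - \left(-200 + 2\right)^{2} = 5 - \left(-198\right)^{2} = 5 - 39204 = -39199$)
$d 9 + g{\left(-3 \right)} = \left(-39199\right) 9 - 6 = -352791 - 6 = -352797$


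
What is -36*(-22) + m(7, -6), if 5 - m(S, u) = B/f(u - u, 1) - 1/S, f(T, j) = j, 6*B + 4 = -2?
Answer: 5587/7 ≈ 798.14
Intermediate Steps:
B = -1 (B = -⅔ + (⅙)*(-2) = -⅔ - ⅓ = -1)
m(S, u) = 6 + 1/S (m(S, u) = 5 - (-1/1 - 1/S) = 5 - (-1*1 - 1/S) = 5 - (-1 - 1/S) = 5 + (1 + 1/S) = 6 + 1/S)
-36*(-22) + m(7, -6) = -36*(-22) + (6 + 1/7) = 792 + (6 + ⅐) = 792 + 43/7 = 5587/7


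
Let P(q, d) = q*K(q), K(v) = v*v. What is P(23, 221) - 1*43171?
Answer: -31004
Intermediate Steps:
K(v) = v²
P(q, d) = q³ (P(q, d) = q*q² = q³)
P(23, 221) - 1*43171 = 23³ - 1*43171 = 12167 - 43171 = -31004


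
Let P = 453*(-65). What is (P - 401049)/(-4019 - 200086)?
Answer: 143498/68035 ≈ 2.1092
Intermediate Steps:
P = -29445
(P - 401049)/(-4019 - 200086) = (-29445 - 401049)/(-4019 - 200086) = -430494/(-204105) = -430494*(-1/204105) = 143498/68035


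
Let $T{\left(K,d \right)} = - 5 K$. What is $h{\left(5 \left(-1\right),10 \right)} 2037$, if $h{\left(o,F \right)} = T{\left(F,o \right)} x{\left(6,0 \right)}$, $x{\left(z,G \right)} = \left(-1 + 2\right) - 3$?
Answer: $203700$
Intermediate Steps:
$x{\left(z,G \right)} = -2$ ($x{\left(z,G \right)} = 1 - 3 = -2$)
$h{\left(o,F \right)} = 10 F$ ($h{\left(o,F \right)} = - 5 F \left(-2\right) = 10 F$)
$h{\left(5 \left(-1\right),10 \right)} 2037 = 10 \cdot 10 \cdot 2037 = 100 \cdot 2037 = 203700$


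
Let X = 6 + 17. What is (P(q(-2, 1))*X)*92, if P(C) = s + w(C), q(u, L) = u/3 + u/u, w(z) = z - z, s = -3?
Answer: -6348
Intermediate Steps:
w(z) = 0
q(u, L) = 1 + u/3 (q(u, L) = u*(⅓) + 1 = u/3 + 1 = 1 + u/3)
P(C) = -3 (P(C) = -3 + 0 = -3)
X = 23
(P(q(-2, 1))*X)*92 = -3*23*92 = -69*92 = -6348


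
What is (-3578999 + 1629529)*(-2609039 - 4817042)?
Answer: 14476922127070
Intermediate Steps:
(-3578999 + 1629529)*(-2609039 - 4817042) = -1949470*(-7426081) = 14476922127070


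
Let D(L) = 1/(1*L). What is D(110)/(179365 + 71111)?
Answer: 1/27552360 ≈ 3.6295e-8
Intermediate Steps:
D(L) = 1/L
D(110)/(179365 + 71111) = 1/(110*(179365 + 71111)) = (1/110)/250476 = (1/110)*(1/250476) = 1/27552360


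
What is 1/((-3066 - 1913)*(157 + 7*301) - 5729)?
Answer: -1/11278185 ≈ -8.8667e-8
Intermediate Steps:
1/((-3066 - 1913)*(157 + 7*301) - 5729) = 1/(-4979*(157 + 2107) - 5729) = 1/(-4979*2264 - 5729) = 1/(-11272456 - 5729) = 1/(-11278185) = -1/11278185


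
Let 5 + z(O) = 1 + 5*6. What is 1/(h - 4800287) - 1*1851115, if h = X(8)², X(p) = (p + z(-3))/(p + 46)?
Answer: -6477808368862139/3499408934 ≈ -1.8511e+6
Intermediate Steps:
z(O) = 26 (z(O) = -5 + (1 + 5*6) = -5 + (1 + 30) = -5 + 31 = 26)
X(p) = (26 + p)/(46 + p) (X(p) = (p + 26)/(p + 46) = (26 + p)/(46 + p))
h = 289/729 (h = ((26 + 8)/(46 + 8))² = (34/54)² = ((1/54)*34)² = (17/27)² = 289/729 ≈ 0.39643)
1/(h - 4800287) - 1*1851115 = 1/(289/729 - 4800287) - 1*1851115 = 1/(-3499408934/729) - 1851115 = -729/3499408934 - 1851115 = -6477808368862139/3499408934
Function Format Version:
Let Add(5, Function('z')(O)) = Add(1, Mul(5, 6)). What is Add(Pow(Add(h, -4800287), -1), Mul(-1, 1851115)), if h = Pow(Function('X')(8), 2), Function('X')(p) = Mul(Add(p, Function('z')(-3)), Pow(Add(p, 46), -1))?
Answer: Rational(-6477808368862139, 3499408934) ≈ -1.8511e+6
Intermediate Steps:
Function('z')(O) = 26 (Function('z')(O) = Add(-5, Add(1, Mul(5, 6))) = Add(-5, Add(1, 30)) = Add(-5, 31) = 26)
Function('X')(p) = Mul(Pow(Add(46, p), -1), Add(26, p)) (Function('X')(p) = Mul(Add(p, 26), Pow(Add(p, 46), -1)) = Mul(Add(26, p), Pow(Add(46, p), -1)) = Mul(Pow(Add(46, p), -1), Add(26, p)))
h = Rational(289, 729) (h = Pow(Mul(Pow(Add(46, 8), -1), Add(26, 8)), 2) = Pow(Mul(Pow(54, -1), 34), 2) = Pow(Mul(Rational(1, 54), 34), 2) = Pow(Rational(17, 27), 2) = Rational(289, 729) ≈ 0.39643)
Add(Pow(Add(h, -4800287), -1), Mul(-1, 1851115)) = Add(Pow(Add(Rational(289, 729), -4800287), -1), Mul(-1, 1851115)) = Add(Pow(Rational(-3499408934, 729), -1), -1851115) = Add(Rational(-729, 3499408934), -1851115) = Rational(-6477808368862139, 3499408934)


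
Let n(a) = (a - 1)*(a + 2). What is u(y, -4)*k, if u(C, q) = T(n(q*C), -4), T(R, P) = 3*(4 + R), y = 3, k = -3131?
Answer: -1258662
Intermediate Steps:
n(a) = (-1 + a)*(2 + a)
T(R, P) = 12 + 3*R
u(C, q) = 6 + 3*C*q + 3*C**2*q**2 (u(C, q) = 12 + 3*(-2 + q*C + (q*C)**2) = 12 + 3*(-2 + C*q + (C*q)**2) = 12 + 3*(-2 + C*q + C**2*q**2) = 12 + (-6 + 3*C*q + 3*C**2*q**2) = 6 + 3*C*q + 3*C**2*q**2)
u(y, -4)*k = (6 + 3*3*(-4) + 3*3**2*(-4)**2)*(-3131) = (6 - 36 + 3*9*16)*(-3131) = (6 - 36 + 432)*(-3131) = 402*(-3131) = -1258662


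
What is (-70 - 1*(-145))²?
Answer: 5625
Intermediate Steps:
(-70 - 1*(-145))² = (-70 + 145)² = 75² = 5625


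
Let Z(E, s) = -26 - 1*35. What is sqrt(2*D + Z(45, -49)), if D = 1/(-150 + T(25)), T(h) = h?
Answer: I*sqrt(38135)/25 ≈ 7.8113*I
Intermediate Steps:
D = -1/125 (D = 1/(-150 + 25) = 1/(-125) = -1/125 ≈ -0.0080000)
Z(E, s) = -61 (Z(E, s) = -26 - 35 = -61)
sqrt(2*D + Z(45, -49)) = sqrt(2*(-1/125) - 61) = sqrt(-2/125 - 61) = sqrt(-7627/125) = I*sqrt(38135)/25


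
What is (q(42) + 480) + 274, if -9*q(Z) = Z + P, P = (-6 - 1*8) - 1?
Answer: 751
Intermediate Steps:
P = -15 (P = (-6 - 8) - 1 = -14 - 1 = -15)
q(Z) = 5/3 - Z/9 (q(Z) = -(Z - 15)/9 = -(-15 + Z)/9 = 5/3 - Z/9)
(q(42) + 480) + 274 = ((5/3 - ⅑*42) + 480) + 274 = ((5/3 - 14/3) + 480) + 274 = (-3 + 480) + 274 = 477 + 274 = 751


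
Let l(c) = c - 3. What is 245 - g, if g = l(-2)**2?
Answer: 220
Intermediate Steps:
l(c) = -3 + c
g = 25 (g = (-3 - 2)**2 = (-5)**2 = 25)
245 - g = 245 - 1*25 = 245 - 25 = 220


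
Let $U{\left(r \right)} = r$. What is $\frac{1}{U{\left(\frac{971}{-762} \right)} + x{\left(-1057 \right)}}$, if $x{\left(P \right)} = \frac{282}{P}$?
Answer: $- \frac{805434}{1241231} \approx -0.6489$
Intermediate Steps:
$\frac{1}{U{\left(\frac{971}{-762} \right)} + x{\left(-1057 \right)}} = \frac{1}{\frac{971}{-762} + \frac{282}{-1057}} = \frac{1}{971 \left(- \frac{1}{762}\right) + 282 \left(- \frac{1}{1057}\right)} = \frac{1}{- \frac{971}{762} - \frac{282}{1057}} = \frac{1}{- \frac{1241231}{805434}} = - \frac{805434}{1241231}$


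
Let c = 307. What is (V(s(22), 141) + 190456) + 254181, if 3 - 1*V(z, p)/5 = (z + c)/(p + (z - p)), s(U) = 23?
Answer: 10225346/23 ≈ 4.4458e+5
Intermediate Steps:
V(z, p) = 15 - 5*(307 + z)/z (V(z, p) = 15 - 5*(z + 307)/(p + (z - p)) = 15 - 5*(307 + z)/z)
(V(s(22), 141) + 190456) + 254181 = ((10 - 1535/23) + 190456) + 254181 = (-1305/23 + 190456) + 254181 = 4379183/23 + 254181 = 10225346/23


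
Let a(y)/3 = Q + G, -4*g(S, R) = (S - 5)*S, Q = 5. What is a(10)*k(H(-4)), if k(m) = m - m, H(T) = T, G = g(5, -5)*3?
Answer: 0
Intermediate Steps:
g(S, R) = -S*(-5 + S)/4 (g(S, R) = -(S - 5)*S/4 = -(-5 + S)*S/4 = -S*(-5 + S)/4)
G = 0 (G = ((1/4)*5*(5 - 1*5))*3 = ((1/4)*5*(5 - 5))*3 = ((1/4)*5*0)*3 = 0*3 = 0)
a(y) = 15 (a(y) = 3*(5 + 0) = 3*5 = 15)
k(m) = 0
a(10)*k(H(-4)) = 15*0 = 0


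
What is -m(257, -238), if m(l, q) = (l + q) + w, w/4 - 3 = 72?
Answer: -319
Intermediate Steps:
w = 300 (w = 12 + 4*72 = 12 + 288 = 300)
m(l, q) = 300 + l + q (m(l, q) = (l + q) + 300 = 300 + l + q)
-m(257, -238) = -(300 + 257 - 238) = -1*319 = -319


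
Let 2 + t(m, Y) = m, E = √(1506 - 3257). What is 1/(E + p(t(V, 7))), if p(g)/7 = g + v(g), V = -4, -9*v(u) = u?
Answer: -336/28303 - 9*I*√1751/28303 ≈ -0.011872 - 0.013306*I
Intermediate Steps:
E = I*√1751 (E = √(-1751) = I*√1751 ≈ 41.845*I)
v(u) = -u/9
t(m, Y) = -2 + m
p(g) = 56*g/9 (p(g) = 7*(g - g/9) = 7*(8*g/9) = 56*g/9)
1/(E + p(t(V, 7))) = 1/(I*√1751 + 56*(-2 - 4)/9) = 1/(I*√1751 + (56/9)*(-6)) = 1/(I*√1751 - 112/3) = 1/(-112/3 + I*√1751)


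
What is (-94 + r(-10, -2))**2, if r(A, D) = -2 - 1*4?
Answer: 10000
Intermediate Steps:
r(A, D) = -6 (r(A, D) = -2 - 4 = -6)
(-94 + r(-10, -2))**2 = (-94 - 6)**2 = (-100)**2 = 10000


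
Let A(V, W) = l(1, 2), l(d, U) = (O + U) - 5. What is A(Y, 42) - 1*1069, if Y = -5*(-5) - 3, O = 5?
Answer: -1067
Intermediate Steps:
l(d, U) = U (l(d, U) = (5 + U) - 5 = U)
Y = 22 (Y = 25 - 3 = 22)
A(V, W) = 2
A(Y, 42) - 1*1069 = 2 - 1*1069 = 2 - 1069 = -1067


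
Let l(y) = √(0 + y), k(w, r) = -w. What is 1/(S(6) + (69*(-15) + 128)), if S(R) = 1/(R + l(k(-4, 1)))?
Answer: -8/7255 ≈ -0.0011027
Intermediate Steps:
l(y) = √y
S(R) = 1/(2 + R) (S(R) = 1/(R + √(-1*(-4))) = 1/(R + √4) = 1/(R + 2) = 1/(2 + R))
1/(S(6) + (69*(-15) + 128)) = 1/(1/(2 + 6) + (69*(-15) + 128)) = 1/(1/8 + (-1035 + 128)) = 1/(⅛ - 907) = 1/(-7255/8) = -8/7255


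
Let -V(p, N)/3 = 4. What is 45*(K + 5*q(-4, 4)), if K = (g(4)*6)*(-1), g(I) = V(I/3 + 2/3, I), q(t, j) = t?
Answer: 2340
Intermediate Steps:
V(p, N) = -12 (V(p, N) = -3*4 = -12)
g(I) = -12
K = 72 (K = -12*6*(-1) = -72*(-1) = 72)
45*(K + 5*q(-4, 4)) = 45*(72 + 5*(-4)) = 45*(72 - 20) = 45*52 = 2340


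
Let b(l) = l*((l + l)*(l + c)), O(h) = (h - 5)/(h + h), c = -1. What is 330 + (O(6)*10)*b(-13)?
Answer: -10840/3 ≈ -3613.3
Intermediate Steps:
O(h) = (-5 + h)/(2*h) (O(h) = (-5 + h)/((2*h)) = (-5 + h)*(1/(2*h)) = (-5 + h)/(2*h))
b(l) = 2*l**2*(-1 + l) (b(l) = l*((l + l)*(l - 1)) = l*((2*l)*(-1 + l)) = l*(2*l*(-1 + l)) = 2*l**2*(-1 + l))
330 + (O(6)*10)*b(-13) = 330 + (((1/2)*(-5 + 6)/6)*10)*(2*(-13)**2*(-1 - 13)) = 330 + (((1/2)*(1/6)*1)*10)*(2*169*(-14)) = 330 + ((1/12)*10)*(-4732) = 330 + (5/6)*(-4732) = 330 - 11830/3 = -10840/3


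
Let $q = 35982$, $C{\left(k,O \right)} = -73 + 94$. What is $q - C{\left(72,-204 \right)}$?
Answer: $35961$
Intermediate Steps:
$C{\left(k,O \right)} = 21$
$q - C{\left(72,-204 \right)} = 35982 - 21 = 35961$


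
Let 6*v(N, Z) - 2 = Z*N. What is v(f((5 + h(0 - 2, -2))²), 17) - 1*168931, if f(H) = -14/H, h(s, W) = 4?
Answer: -41050271/243 ≈ -1.6893e+5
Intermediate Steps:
v(N, Z) = ⅓ + N*Z/6 (v(N, Z) = ⅓ + (Z*N)/6 = ⅓ + (N*Z)/6 = ⅓ + N*Z/6)
v(f((5 + h(0 - 2, -2))²), 17) - 1*168931 = (⅓ + (⅙)*(-14/(5 + 4)²)*17) - 1*168931 = (⅓ + (⅙)*(-14/(9²))*17) - 168931 = (⅓ + (⅙)*(-14/81)*17) - 168931 = (⅓ - 119/243) - 168931 = -38/243 - 168931 = -41050271/243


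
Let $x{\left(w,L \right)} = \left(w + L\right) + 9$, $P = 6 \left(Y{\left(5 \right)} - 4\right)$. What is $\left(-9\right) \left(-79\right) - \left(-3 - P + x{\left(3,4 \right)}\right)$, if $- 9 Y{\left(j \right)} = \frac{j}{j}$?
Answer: $\frac{2020}{3} \approx 673.33$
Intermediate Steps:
$Y{\left(j \right)} = - \frac{1}{9}$ ($Y{\left(j \right)} = - \frac{j \frac{1}{j}}{9} = \left(- \frac{1}{9}\right) 1 = - \frac{1}{9}$)
$P = - \frac{74}{3}$ ($P = 6 \left(- \frac{1}{9} - 4\right) = 6 \left(- \frac{37}{9}\right) = - \frac{74}{3} \approx -24.667$)
$x{\left(w,L \right)} = 9 + L + w$ ($x{\left(w,L \right)} = \left(L + w\right) + 9 = 9 + L + w$)
$\left(-9\right) \left(-79\right) - \left(-3 - P + x{\left(3,4 \right)}\right) = \left(-9\right) \left(-79\right) + \left(\left(- \frac{74}{3} + 3\right) - \left(9 + 4 + 3\right)\right) = 711 - \frac{113}{3} = \frac{2020}{3}$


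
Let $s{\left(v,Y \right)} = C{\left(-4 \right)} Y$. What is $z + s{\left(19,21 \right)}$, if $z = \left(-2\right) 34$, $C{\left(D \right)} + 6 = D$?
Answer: $-278$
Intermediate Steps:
$C{\left(D \right)} = -6 + D$
$s{\left(v,Y \right)} = - 10 Y$ ($s{\left(v,Y \right)} = \left(-6 - 4\right) Y = - 10 Y$)
$z = -68$
$z + s{\left(19,21 \right)} = -68 - 210 = -278$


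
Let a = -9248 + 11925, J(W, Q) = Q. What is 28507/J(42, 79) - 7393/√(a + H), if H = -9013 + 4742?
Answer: 28507/79 + 7393*I*√1594/1594 ≈ 360.85 + 185.17*I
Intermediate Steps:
H = -4271
a = 2677
28507/J(42, 79) - 7393/√(a + H) = 28507/79 - 7393/√(2677 - 4271) = 28507*(1/79) - 7393*(-I*√1594/1594) = 28507/79 - 7393*(-I*√1594/1594) = 28507/79 - (-7393)*I*√1594/1594 = 28507/79 + 7393*I*√1594/1594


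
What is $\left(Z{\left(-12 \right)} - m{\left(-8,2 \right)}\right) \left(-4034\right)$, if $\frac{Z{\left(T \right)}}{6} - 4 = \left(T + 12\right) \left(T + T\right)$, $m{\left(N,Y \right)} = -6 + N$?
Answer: $-153292$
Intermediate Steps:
$Z{\left(T \right)} = 24 + 12 T \left(12 + T\right)$ ($Z{\left(T \right)} = 24 + 6 \left(T + 12\right) \left(T + T\right) = 24 + 6 \left(12 + T\right) 2 T = 24 + 6 \cdot 2 T \left(12 + T\right) = 24 + 12 T \left(12 + T\right)$)
$\left(Z{\left(-12 \right)} - m{\left(-8,2 \right)}\right) \left(-4034\right) = \left(\left(24 + 12 \left(-12\right)^{2} + 144 \left(-12\right)\right) - \left(-6 - 8\right)\right) \left(-4034\right) = \left(\left(24 + 12 \cdot 144 - 1728\right) - -14\right) \left(-4034\right) = \left(\left(24 + 1728 - 1728\right) + 14\right) \left(-4034\right) = \left(24 + 14\right) \left(-4034\right) = 38 \left(-4034\right) = -153292$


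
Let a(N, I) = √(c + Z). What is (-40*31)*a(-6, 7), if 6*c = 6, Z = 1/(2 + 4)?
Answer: -620*√42/3 ≈ -1339.4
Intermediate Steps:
Z = ⅙ (Z = 1/6 = ⅙ ≈ 0.16667)
c = 1 (c = (⅙)*6 = 1)
a(N, I) = √42/6 (a(N, I) = √(1 + ⅙) = √(7/6) = √42/6)
(-40*31)*a(-6, 7) = (-40*31)*(√42/6) = -620*√42/3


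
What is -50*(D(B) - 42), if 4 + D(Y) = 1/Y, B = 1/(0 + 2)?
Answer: 2200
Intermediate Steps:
B = 1/2 ≈ 0.50000
D(Y) = -4 + 1/Y
-50*(D(B) - 42) = -50*((-4 + 1/(1/2)) - 42) = -50*((-4 + 2) - 42) = -50*(-2 - 42) = -50*(-44) = 2200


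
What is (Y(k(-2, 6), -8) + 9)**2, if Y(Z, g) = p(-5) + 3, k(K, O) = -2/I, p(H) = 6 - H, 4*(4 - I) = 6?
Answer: 529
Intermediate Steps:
I = 5/2 (I = 4 - 1/4*6 = 4 - 3/2 = 5/2 ≈ 2.5000)
k(K, O) = -4/5 (k(K, O) = -2/5/2 = -2*2/5 = -4/5)
Y(Z, g) = 14 (Y(Z, g) = (6 - 1*(-5)) + 3 = (6 + 5) + 3 = 11 + 3 = 14)
(Y(k(-2, 6), -8) + 9)**2 = (14 + 9)**2 = 23**2 = 529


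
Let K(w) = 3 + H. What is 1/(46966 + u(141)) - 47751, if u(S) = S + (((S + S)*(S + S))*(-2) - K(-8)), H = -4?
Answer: -5345246941/111940 ≈ -47751.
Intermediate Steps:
K(w) = -1 (K(w) = 3 - 4 = -1)
u(S) = 1 + S - 8*S² (u(S) = S + (((S + S)*(S + S))*(-2) - 1*(-1)) = S + (((2*S)*(2*S))*(-2) + 1) = S + ((4*S²)*(-2) + 1) = S + (-8*S² + 1) = S + (1 - 8*S²) = 1 + S - 8*S²)
1/(46966 + u(141)) - 47751 = 1/(46966 + (1 + 141 - 8*141²)) - 47751 = 1/(46966 + (1 + 141 - 8*19881)) - 47751 = 1/(46966 + (1 + 141 - 159048)) - 47751 = 1/(46966 - 158906) - 47751 = 1/(-111940) - 47751 = -1/111940 - 47751 = -5345246941/111940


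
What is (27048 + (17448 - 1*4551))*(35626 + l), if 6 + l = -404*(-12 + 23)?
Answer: 1245325320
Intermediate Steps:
l = -4450 (l = -6 - 404*(-12 + 23) = -6 - 404*11 = -6 - 4444 = -4450)
(27048 + (17448 - 1*4551))*(35626 + l) = (27048 + (17448 - 1*4551))*(35626 - 4450) = (27048 + (17448 - 4551))*31176 = (27048 + 12897)*31176 = 39945*31176 = 1245325320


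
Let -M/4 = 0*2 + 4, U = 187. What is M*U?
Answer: -2992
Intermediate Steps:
M = -16 (M = -4*(0*2 + 4) = -4*(0 + 4) = -4*4 = -16)
M*U = -16*187 = -2992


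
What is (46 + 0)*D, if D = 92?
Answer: 4232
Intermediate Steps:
(46 + 0)*D = (46 + 0)*92 = 46*92 = 4232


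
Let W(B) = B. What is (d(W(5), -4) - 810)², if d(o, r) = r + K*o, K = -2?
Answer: 678976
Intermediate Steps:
d(o, r) = r - 2*o
(d(W(5), -4) - 810)² = ((-4 - 2*5) - 810)² = ((-4 - 10) - 810)² = (-14 - 810)² = (-824)² = 678976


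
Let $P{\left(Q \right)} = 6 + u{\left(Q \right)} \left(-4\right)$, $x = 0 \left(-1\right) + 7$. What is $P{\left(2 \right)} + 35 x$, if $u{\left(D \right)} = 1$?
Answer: $247$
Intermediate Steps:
$x = 7$ ($x = 0 + 7 = 7$)
$P{\left(Q \right)} = 2$ ($P{\left(Q \right)} = 6 + 1 \left(-4\right) = 6 - 4 = 2$)
$P{\left(2 \right)} + 35 x = 2 + 35 \cdot 7 = 2 + 245 = 247$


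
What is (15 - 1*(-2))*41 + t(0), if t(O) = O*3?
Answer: 697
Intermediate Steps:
t(O) = 3*O
(15 - 1*(-2))*41 + t(0) = (15 - 1*(-2))*41 + 3*0 = (15 + 2)*41 + 0 = 17*41 + 0 = 697 + 0 = 697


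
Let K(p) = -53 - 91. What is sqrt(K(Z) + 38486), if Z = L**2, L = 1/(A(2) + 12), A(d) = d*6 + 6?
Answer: sqrt(38342) ≈ 195.81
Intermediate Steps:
A(d) = 6 + 6*d (A(d) = 6*d + 6 = 6 + 6*d)
L = 1/30 (L = 1/((6 + 6*2) + 12) = 1/((6 + 12) + 12) = 1/(18 + 12) = 1/30 ≈ 0.033333)
Z = 1/900 (Z = (1/30)**2 = 1/900 ≈ 0.0011111)
K(p) = -144
sqrt(K(Z) + 38486) = sqrt(-144 + 38486) = sqrt(38342)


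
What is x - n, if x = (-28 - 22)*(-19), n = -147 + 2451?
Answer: -1354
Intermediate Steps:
n = 2304
x = 950 (x = -50*(-19) = 950)
x - n = 950 - 1*2304 = 950 - 2304 = -1354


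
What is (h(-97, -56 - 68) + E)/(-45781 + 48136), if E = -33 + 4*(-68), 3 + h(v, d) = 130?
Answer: -178/2355 ≈ -0.075584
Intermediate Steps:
h(v, d) = 127 (h(v, d) = -3 + 130 = 127)
E = -305 (E = -33 - 272 = -305)
(h(-97, -56 - 68) + E)/(-45781 + 48136) = (127 - 305)/(-45781 + 48136) = -178/2355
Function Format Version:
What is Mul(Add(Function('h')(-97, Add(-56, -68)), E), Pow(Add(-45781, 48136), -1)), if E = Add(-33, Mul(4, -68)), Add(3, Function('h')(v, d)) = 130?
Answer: Rational(-178, 2355) ≈ -0.075584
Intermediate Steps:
Function('h')(v, d) = 127 (Function('h')(v, d) = Add(-3, 130) = 127)
E = -305 (E = Add(-33, -272) = -305)
Mul(Add(Function('h')(-97, Add(-56, -68)), E), Pow(Add(-45781, 48136), -1)) = Mul(Add(127, -305), Pow(Add(-45781, 48136), -1)) = Mul(-178, Pow(2355, -1)) = Mul(-178, Rational(1, 2355)) = Rational(-178, 2355)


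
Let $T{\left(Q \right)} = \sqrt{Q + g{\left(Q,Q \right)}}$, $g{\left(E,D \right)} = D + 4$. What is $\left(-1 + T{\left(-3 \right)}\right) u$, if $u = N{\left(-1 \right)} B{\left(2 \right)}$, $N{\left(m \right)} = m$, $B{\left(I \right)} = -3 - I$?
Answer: $-5 + 5 i \sqrt{2} \approx -5.0 + 7.0711 i$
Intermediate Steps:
$g{\left(E,D \right)} = 4 + D$
$u = 5$ ($u = - (-3 - 2) = \left(-1\right) \left(-5\right) = 5$)
$T{\left(Q \right)} = \sqrt{4 + 2 Q}$ ($T{\left(Q \right)} = \sqrt{Q + \left(4 + Q\right)} = \sqrt{4 + 2 Q}$)
$\left(-1 + T{\left(-3 \right)}\right) u = \left(-1 + \sqrt{4 + 2 \left(-3\right)}\right) 5 = \left(-1 + \sqrt{4 - 6}\right) 5 = \left(-1 + \sqrt{-2}\right) 5 = \left(-1 + i \sqrt{2}\right) 5 = -5 + 5 i \sqrt{2}$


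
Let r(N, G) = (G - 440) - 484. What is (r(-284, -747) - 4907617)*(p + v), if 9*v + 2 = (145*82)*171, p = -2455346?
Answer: 98504500432688/9 ≈ 1.0945e+13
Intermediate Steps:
r(N, G) = -924 + G (r(N, G) = (-440 + G) - 484 = -924 + G)
v = 2033188/9 (v = -2/9 + ((145*82)*171)/9 = -2/9 + (11890*171)/9 = -2/9 + (⅑)*2033190 = -2/9 + 225910 = 2033188/9 ≈ 2.2591e+5)
(r(-284, -747) - 4907617)*(p + v) = ((-924 - 747) - 4907617)*(-2455346 + 2033188/9) = (-1671 - 4907617)*(-20064926/9) = -4909288*(-20064926/9) = 98504500432688/9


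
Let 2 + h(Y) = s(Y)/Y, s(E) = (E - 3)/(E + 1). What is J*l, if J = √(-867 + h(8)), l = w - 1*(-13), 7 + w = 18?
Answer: 2*I*√125126 ≈ 707.46*I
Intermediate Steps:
w = 11 (w = -7 + 18 = 11)
s(E) = (-3 + E)/(1 + E)
h(Y) = -2 + (-3 + Y)/(Y*(1 + Y)) (h(Y) = -2 + ((-3 + Y)/(1 + Y))/Y = -2 + (-3 + Y)/(Y*(1 + Y)))
l = 24 (l = 11 - 1*(-13) = 11 + 13 = 24)
J = I*√125126/12 (J = √(-867 + (-3 + 8 - 2*8*(1 + 8))/(8*(1 + 8))) = √(-867 + (⅛)*(-3 + 8 - 2*8*9)/9) = √(-867 + (⅛)*(⅑)*(-3 + 8 - 144)) = √(-867 + (⅛)*(⅑)*(-139)) = √(-867 - 139/72) = √(-62563/72) = I*√125126/12 ≈ 29.478*I)
J*l = (I*√125126/12)*24 = 2*I*√125126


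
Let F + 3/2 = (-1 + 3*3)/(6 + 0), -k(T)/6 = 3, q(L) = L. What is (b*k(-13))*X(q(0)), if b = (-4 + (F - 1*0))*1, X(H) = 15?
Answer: 1125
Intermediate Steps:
k(T) = -18 (k(T) = -6*3 = -18)
F = -1/6 (F = -3/2 + (-1 + 3*3)/(6 + 0) = -3/2 + (-1 + 9)/6 = -3/2 + 8*(1/6) = -3/2 + 4/3 = -1/6 ≈ -0.16667)
b = -25/6 (b = (-4 + (-1/6 - 1*0))*1 = (-4 + (-1/6 + 0))*1 = (-4 - 1/6)*1 = -25/6*1 = -25/6 ≈ -4.1667)
(b*k(-13))*X(q(0)) = -25/6*(-18)*15 = 75*15 = 1125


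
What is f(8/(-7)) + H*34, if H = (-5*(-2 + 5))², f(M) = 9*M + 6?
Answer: 53520/7 ≈ 7645.7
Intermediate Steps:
f(M) = 6 + 9*M
H = 225 (H = (-5*3)² = (-15)² = 225)
f(8/(-7)) + H*34 = (6 + 9*(8/(-7))) + 225*34 = (6 + 9*(8*(-⅐))) + 7650 = (6 + 9*(-8/7)) + 7650 = (6 - 72/7) + 7650 = -30/7 + 7650 = 53520/7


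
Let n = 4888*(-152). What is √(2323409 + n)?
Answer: √1580433 ≈ 1257.2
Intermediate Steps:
n = -742976
√(2323409 + n) = √(2323409 - 742976) = √1580433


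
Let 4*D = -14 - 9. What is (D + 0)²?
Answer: 529/16 ≈ 33.063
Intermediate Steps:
D = -23/4 (D = (-14 - 9)/4 = (¼)*(-23) = -23/4 ≈ -5.7500)
(D + 0)² = (-23/4 + 0)² = (-23/4)² = 529/16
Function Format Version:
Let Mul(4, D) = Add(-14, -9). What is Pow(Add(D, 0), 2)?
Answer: Rational(529, 16) ≈ 33.063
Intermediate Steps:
D = Rational(-23, 4) (D = Mul(Rational(1, 4), Add(-14, -9)) = Mul(Rational(1, 4), -23) = Rational(-23, 4) ≈ -5.7500)
Pow(Add(D, 0), 2) = Pow(Add(Rational(-23, 4), 0), 2) = Pow(Rational(-23, 4), 2) = Rational(529, 16)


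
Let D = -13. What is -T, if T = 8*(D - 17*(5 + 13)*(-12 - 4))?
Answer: -39064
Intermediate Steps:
T = 39064 (T = 8*(-13 - 17*(5 + 13)*(-12 - 4)) = 8*(-13 - 306*(-16)) = 8*(-13 - 17*(-288)) = 8*(-13 + 4896) = 8*4883 = 39064)
-T = -1*39064 = -39064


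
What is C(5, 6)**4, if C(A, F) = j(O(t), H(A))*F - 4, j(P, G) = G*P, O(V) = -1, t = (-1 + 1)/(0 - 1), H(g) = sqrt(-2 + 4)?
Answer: 12352 + 8448*sqrt(2) ≈ 24299.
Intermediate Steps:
H(g) = sqrt(2)
t = 0 (t = 0/(-1) = 0*(-1) = 0)
C(A, F) = -4 - F*sqrt(2) (C(A, F) = (sqrt(2)*(-1))*F - 4 = (-sqrt(2))*F - 4 = -F*sqrt(2) - 4 = -4 - F*sqrt(2))
C(5, 6)**4 = (-4 - 1*6*sqrt(2))**4 = (-4 - 6*sqrt(2))**4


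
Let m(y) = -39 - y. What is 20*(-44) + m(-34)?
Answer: -885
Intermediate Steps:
20*(-44) + m(-34) = 20*(-44) + (-39 - 1*(-34)) = -880 + (-39 + 34) = -880 - 5 = -885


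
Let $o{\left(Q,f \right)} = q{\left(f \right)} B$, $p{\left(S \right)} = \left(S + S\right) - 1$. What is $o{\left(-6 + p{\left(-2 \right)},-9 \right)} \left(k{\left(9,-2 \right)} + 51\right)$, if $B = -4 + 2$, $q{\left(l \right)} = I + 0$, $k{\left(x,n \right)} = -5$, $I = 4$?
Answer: $-368$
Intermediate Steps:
$p{\left(S \right)} = -1 + 2 S$ ($p{\left(S \right)} = 2 S - 1 = -1 + 2 S$)
$q{\left(l \right)} = 4$ ($q{\left(l \right)} = 4 + 0 = 4$)
$B = -2$
$o{\left(Q,f \right)} = -8$ ($o{\left(Q,f \right)} = 4 \left(-2\right) = -8$)
$o{\left(-6 + p{\left(-2 \right)},-9 \right)} \left(k{\left(9,-2 \right)} + 51\right) = - 8 \left(-5 + 51\right) = \left(-8\right) 46 = -368$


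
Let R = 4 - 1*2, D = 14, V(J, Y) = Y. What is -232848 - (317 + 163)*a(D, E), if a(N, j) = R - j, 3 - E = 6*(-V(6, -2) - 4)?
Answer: -226608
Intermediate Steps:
R = 2 (R = 4 - 2 = 2)
E = 15 (E = 3 - 6*(-1*(-2) - 4) = 3 - 6*(2 - 4) = 3 - 6*(-2) = 3 - 1*(-12) = 3 + 12 = 15)
a(N, j) = 2 - j
-232848 - (317 + 163)*a(D, E) = -232848 - (317 + 163)*(2 - 1*15) = -232848 - 480*(2 - 15) = -232848 - 480*(-13) = -232848 - 1*(-6240) = -232848 + 6240 = -226608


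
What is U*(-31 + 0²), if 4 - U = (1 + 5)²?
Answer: 992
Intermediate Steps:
U = -32 (U = 4 - (1 + 5)² = 4 - 1*6² = 4 - 1*36 = 4 - 36 = -32)
U*(-31 + 0²) = -32*(-31 + 0²) = -32*(-31 + 0) = -32*(-31) = 992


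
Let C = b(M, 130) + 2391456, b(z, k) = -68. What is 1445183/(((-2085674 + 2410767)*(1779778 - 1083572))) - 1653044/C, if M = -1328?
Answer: -93533199500891237/135311726150818826 ≈ -0.69124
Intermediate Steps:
C = 2391388 (C = -68 + 2391456 = 2391388)
1445183/(((-2085674 + 2410767)*(1779778 - 1083572))) - 1653044/C = 1445183/(((-2085674 + 2410767)*(1779778 - 1083572))) - 1653044/2391388 = 1445183/((325093*696206)) - 1653044*1/2391388 = 1445183/226331697158 - 413261/597847 = -93533199500891237/135311726150818826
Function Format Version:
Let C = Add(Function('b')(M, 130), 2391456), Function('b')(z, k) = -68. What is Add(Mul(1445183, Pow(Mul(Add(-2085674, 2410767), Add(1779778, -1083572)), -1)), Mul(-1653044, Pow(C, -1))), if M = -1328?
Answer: Rational(-93533199500891237, 135311726150818826) ≈ -0.69124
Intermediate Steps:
C = 2391388 (C = Add(-68, 2391456) = 2391388)
Add(Mul(1445183, Pow(Mul(Add(-2085674, 2410767), Add(1779778, -1083572)), -1)), Mul(-1653044, Pow(C, -1))) = Add(Mul(1445183, Pow(Mul(Add(-2085674, 2410767), Add(1779778, -1083572)), -1)), Mul(-1653044, Pow(2391388, -1))) = Add(Mul(1445183, Pow(Mul(325093, 696206), -1)), Mul(-1653044, Rational(1, 2391388))) = Add(Mul(1445183, Pow(226331697158, -1)), Rational(-413261, 597847)) = Add(Mul(1445183, Rational(1, 226331697158)), Rational(-413261, 597847)) = Add(Rational(1445183, 226331697158), Rational(-413261, 597847)) = Rational(-93533199500891237, 135311726150818826)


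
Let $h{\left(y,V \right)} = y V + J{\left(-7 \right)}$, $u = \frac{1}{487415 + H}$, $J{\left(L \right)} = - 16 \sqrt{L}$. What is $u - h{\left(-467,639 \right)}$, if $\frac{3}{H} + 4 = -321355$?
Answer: $\frac{46741979037310925}{156635196982} + 16 i \sqrt{7} \approx 2.9841 \cdot 10^{5} + 42.332 i$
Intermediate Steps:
$H = - \frac{3}{321359}$ ($H = \frac{3}{-4 - 321355} = \frac{3}{-321359} = 3 \left(- \frac{1}{321359}\right) = - \frac{3}{321359} \approx -9.3354 \cdot 10^{-6}$)
$u = \frac{321359}{156635196982}$ ($u = \frac{1}{487415 - \frac{3}{321359}} = \frac{1}{\frac{156635196982}{321359}} = \frac{321359}{156635196982} \approx 2.0516 \cdot 10^{-6}$)
$h{\left(y,V \right)} = V y - 16 i \sqrt{7}$ ($h{\left(y,V \right)} = y V - 16 \sqrt{-7} = V y - 16 i \sqrt{7}$)
$u - h{\left(-467,639 \right)} = \frac{321359}{156635196982} - \left(639 \left(-467\right) - 16 i \sqrt{7}\right) = \frac{321359}{156635196982} - \left(-298413 - 16 i \sqrt{7}\right) = \frac{321359}{156635196982} + \left(298413 + 16 i \sqrt{7}\right) = \frac{46741979037310925}{156635196982} + 16 i \sqrt{7}$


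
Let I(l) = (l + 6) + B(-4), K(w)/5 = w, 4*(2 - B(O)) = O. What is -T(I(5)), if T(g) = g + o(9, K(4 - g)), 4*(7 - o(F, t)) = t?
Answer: -67/2 ≈ -33.500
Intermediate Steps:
B(O) = 2 - O/4
K(w) = 5*w
I(l) = 9 + l (I(l) = (l + 6) + (2 - 1/4*(-4)) = (6 + l) + (2 + 1) = (6 + l) + 3 = 9 + l)
o(F, t) = 7 - t/4
T(g) = 2 + 9*g/4 (T(g) = g + (7 - 5*(4 - g)/4) = g + (7 - (20 - 5*g)/4) = g + (7 + (-5 + 5*g/4)) = g + (2 + 5*g/4) = 2 + 9*g/4)
-T(I(5)) = -(2 + 9*(9 + 5)/4) = -(2 + (9/4)*14) = -(2 + 63/2) = -1*67/2 = -67/2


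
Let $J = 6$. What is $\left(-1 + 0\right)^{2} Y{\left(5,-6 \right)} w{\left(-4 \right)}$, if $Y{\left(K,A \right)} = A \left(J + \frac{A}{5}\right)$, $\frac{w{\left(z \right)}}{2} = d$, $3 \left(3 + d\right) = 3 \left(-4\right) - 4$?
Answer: $480$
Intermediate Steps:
$d = - \frac{25}{3}$ ($d = -3 + \frac{3 \left(-4\right) - 4}{3} = -3 + \frac{-12 - 4}{3} = -3 + \frac{1}{3} \left(-16\right) = -3 - \frac{16}{3} = - \frac{25}{3} \approx -8.3333$)
$w{\left(z \right)} = - \frac{50}{3}$ ($w{\left(z \right)} = 2 \left(- \frac{25}{3}\right) = - \frac{50}{3}$)
$Y{\left(K,A \right)} = A \left(6 + \frac{A}{5}\right)$
$\left(-1 + 0\right)^{2} Y{\left(5,-6 \right)} w{\left(-4 \right)} = \left(-1 + 0\right)^{2} \cdot \frac{1}{5} \left(-6\right) \left(30 - 6\right) \left(- \frac{50}{3}\right) = \left(-1\right)^{2} \cdot \frac{1}{5} \left(-6\right) 24 \left(- \frac{50}{3}\right) = 1 \left(- \frac{144}{5}\right) \left(- \frac{50}{3}\right) = \left(- \frac{144}{5}\right) \left(- \frac{50}{3}\right) = 480$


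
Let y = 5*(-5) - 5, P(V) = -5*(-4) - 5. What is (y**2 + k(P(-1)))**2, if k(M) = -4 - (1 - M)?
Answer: 828100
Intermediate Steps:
P(V) = 15 (P(V) = 20 - 5 = 15)
y = -30 (y = -25 - 5 = -30)
k(M) = -5 + M (k(M) = -4 + (-1 + M) = -5 + M)
(y**2 + k(P(-1)))**2 = ((-30)**2 + (-5 + 15))**2 = (900 + 10)**2 = 910**2 = 828100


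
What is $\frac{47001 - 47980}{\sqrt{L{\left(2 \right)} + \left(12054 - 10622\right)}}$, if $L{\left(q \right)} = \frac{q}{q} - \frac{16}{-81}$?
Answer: $- \frac{8811 \sqrt{116089}}{116089} \approx -25.86$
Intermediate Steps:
$L{\left(q \right)} = \frac{97}{81}$ ($L{\left(q \right)} = 1 - - \frac{16}{81} = 1 + \frac{16}{81} = \frac{97}{81}$)
$\frac{47001 - 47980}{\sqrt{L{\left(2 \right)} + \left(12054 - 10622\right)}} = \frac{47001 - 47980}{\sqrt{\frac{97}{81} + \left(12054 - 10622\right)}} = - \frac{979}{\sqrt{\frac{97}{81} + 1432}} = - \frac{979}{\sqrt{\frac{116089}{81}}} = - \frac{979}{\frac{1}{9} \sqrt{116089}} = - 979 \frac{9 \sqrt{116089}}{116089} = - \frac{8811 \sqrt{116089}}{116089}$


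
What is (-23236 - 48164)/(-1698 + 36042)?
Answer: -2975/1431 ≈ -2.0790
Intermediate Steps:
(-23236 - 48164)/(-1698 + 36042) = -71400/34344 = -71400*1/34344 = -2975/1431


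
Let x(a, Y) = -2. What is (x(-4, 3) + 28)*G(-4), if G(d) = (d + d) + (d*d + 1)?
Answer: 234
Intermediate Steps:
G(d) = 1 + d² + 2*d (G(d) = 2*d + (d² + 1) = 2*d + (1 + d²) = 1 + d² + 2*d)
(x(-4, 3) + 28)*G(-4) = (-2 + 28)*(1 + (-4)² + 2*(-4)) = 26*(1 + 16 - 8) = 26*9 = 234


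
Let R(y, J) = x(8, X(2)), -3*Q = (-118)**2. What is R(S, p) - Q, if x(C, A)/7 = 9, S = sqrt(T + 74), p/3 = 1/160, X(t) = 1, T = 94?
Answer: 14113/3 ≈ 4704.3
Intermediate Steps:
p = 3/160 ≈ 0.018750
Q = -13924/3 (Q = -1/3*(-118)**2 = -1/3*13924 = -13924/3 ≈ -4641.3)
S = 2*sqrt(42) (S = sqrt(94 + 74) = sqrt(168) = 2*sqrt(42) ≈ 12.961)
x(C, A) = 63 (x(C, A) = 7*9 = 63)
R(y, J) = 63
R(S, p) - Q = 63 - 1*(-13924/3) = 63 + 13924/3 = 14113/3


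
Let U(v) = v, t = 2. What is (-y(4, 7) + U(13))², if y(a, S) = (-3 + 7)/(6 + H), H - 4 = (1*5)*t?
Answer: 4096/25 ≈ 163.84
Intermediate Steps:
H = 14 (H = 4 + (1*5)*2 = 4 + 5*2 = 4 + 10 = 14)
y(a, S) = ⅕ (y(a, S) = (-3 + 7)/(6 + 14) = 4/20 = 4*(1/20) = ⅕)
(-y(4, 7) + U(13))² = (-1*⅕ + 13)² = (-⅕ + 13)² = (64/5)² = 4096/25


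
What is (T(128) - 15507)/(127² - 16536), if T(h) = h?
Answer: 15379/407 ≈ 37.786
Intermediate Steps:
(T(128) - 15507)/(127² - 16536) = (128 - 15507)/(127² - 16536) = -15379/(16129 - 16536) = -15379/(-407) = -15379*(-1/407) = 15379/407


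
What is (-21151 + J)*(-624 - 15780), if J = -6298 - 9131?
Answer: 600058320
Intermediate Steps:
J = -15429
(-21151 + J)*(-624 - 15780) = (-21151 - 15429)*(-624 - 15780) = -36580*(-16404) = 600058320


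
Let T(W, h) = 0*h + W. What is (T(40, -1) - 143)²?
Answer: 10609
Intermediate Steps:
T(W, h) = W (T(W, h) = 0 + W = W)
(T(40, -1) - 143)² = (40 - 143)² = (-103)² = 10609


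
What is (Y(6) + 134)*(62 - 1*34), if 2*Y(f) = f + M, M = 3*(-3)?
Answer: 3710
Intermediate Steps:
M = -9
Y(f) = -9/2 + f/2 (Y(f) = (f - 9)/2 = (-9 + f)/2 = -9/2 + f/2)
(Y(6) + 134)*(62 - 1*34) = ((-9/2 + (1/2)*6) + 134)*(62 - 1*34) = ((-9/2 + 3) + 134)*(62 - 34) = (-3/2 + 134)*28 = (265/2)*28 = 3710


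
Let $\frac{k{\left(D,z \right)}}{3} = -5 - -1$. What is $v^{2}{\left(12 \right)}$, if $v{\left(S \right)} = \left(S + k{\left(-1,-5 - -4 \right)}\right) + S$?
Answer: $144$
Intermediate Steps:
$k{\left(D,z \right)} = -12$ ($k{\left(D,z \right)} = 3 \left(-5 - -1\right) = 3 \left(-5 + 1\right) = 3 \left(-4\right) = -12$)
$v{\left(S \right)} = -12 + 2 S$ ($v{\left(S \right)} = \left(S - 12\right) + S = \left(-12 + S\right) + S = -12 + 2 S$)
$v^{2}{\left(12 \right)} = \left(-12 + 2 \cdot 12\right)^{2} = \left(-12 + 24\right)^{2} = 12^{2} = 144$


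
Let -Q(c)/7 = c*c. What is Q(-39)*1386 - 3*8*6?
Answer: -14756886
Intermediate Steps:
Q(c) = -7*c**2 (Q(c) = -7*c*c = -7*c**2)
Q(-39)*1386 - 3*8*6 = -7*(-39)**2*1386 - 3*8*6 = -7*1521*1386 - 24*6 = -10647*1386 - 144 = -14756742 - 144 = -14756886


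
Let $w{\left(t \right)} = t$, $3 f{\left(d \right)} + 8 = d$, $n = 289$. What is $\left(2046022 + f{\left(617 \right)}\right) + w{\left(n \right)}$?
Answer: $2046514$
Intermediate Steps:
$f{\left(d \right)} = - \frac{8}{3} + \frac{d}{3}$
$\left(2046022 + f{\left(617 \right)}\right) + w{\left(n \right)} = \left(2046022 + \left(- \frac{8}{3} + \frac{1}{3} \cdot 617\right)\right) + 289 = \left(2046022 + \left(- \frac{8}{3} + \frac{617}{3}\right)\right) + 289 = \left(2046022 + 203\right) + 289 = 2046225 + 289 = 2046514$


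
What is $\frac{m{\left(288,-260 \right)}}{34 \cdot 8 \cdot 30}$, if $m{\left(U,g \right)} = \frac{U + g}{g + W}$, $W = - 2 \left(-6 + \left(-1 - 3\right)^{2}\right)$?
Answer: $- \frac{1}{81600} \approx -1.2255 \cdot 10^{-5}$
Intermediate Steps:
$W = -20$ ($W = - 2 \left(-6 + \left(-4\right)^{2}\right) = - 2 \left(-6 + 16\right) = \left(-2\right) 10 = -20$)
$m{\left(U,g \right)} = \frac{U + g}{-20 + g}$ ($m{\left(U,g \right)} = \frac{U + g}{g - 20} = \frac{U + g}{-20 + g}$)
$\frac{m{\left(288,-260 \right)}}{34 \cdot 8 \cdot 30} = \frac{\frac{1}{-20 - 260} \left(288 - 260\right)}{34 \cdot 8 \cdot 30} = \frac{\frac{1}{-280} \cdot 28}{272 \cdot 30} = \frac{\left(- \frac{1}{280}\right) 28}{8160} = \left(- \frac{1}{10}\right) \frac{1}{8160} = - \frac{1}{81600}$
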